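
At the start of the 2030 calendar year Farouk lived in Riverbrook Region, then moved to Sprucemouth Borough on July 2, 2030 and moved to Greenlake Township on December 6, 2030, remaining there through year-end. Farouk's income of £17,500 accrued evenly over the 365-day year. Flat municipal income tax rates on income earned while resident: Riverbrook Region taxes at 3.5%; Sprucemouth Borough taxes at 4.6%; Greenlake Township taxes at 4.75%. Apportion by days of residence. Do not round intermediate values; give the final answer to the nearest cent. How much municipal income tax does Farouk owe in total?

Riverbrook Region, January 1 – July 1, 2030: 182 days → £17,500 × 3.5% × 182/365 = £305.4110
Sprucemouth Borough, July 2 – December 5, 2030: 157 days → £17,500 × 4.6% × 157/365 = £346.2603
Greenlake Township, December 6 – December 31, 2030: 26 days → £17,500 × 4.75% × 26/365 = £59.2123
Total = £710.8836

£710.88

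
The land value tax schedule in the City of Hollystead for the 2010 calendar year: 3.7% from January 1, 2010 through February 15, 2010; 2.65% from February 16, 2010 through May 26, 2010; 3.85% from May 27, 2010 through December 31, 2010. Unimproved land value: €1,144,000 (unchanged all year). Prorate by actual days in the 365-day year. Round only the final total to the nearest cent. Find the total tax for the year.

January 1 – February 15, 2010: 46 days at 3.7% → €1,144,000 × 3.7% × 46/365 = €5,334.4877
February 16 – May 26, 2010: 100 days at 2.65% → €1,144,000 × 2.65% × 100/365 = €8,305.7534
May 27 – December 31, 2010: 219 days at 3.85% → €1,144,000 × 3.85% × 219/365 = €26,426.4000
Total = €40,066.6411

€40,066.64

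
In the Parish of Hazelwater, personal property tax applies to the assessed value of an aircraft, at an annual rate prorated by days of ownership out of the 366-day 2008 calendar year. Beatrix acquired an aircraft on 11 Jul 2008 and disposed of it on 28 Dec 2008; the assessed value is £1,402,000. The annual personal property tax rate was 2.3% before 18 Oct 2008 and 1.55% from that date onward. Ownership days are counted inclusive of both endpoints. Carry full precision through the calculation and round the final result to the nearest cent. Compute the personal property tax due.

11 Jul – 17 Oct 2008: 99 days at 2.3% → £1,402,000 × 2.3% × 99/366 = £8,722.2787
18 Oct – 28 Dec 2008: 72 days at 1.55% → £1,402,000 × 1.55% × 72/366 = £4,274.9508
Total = £12,997.2295

£12,997.23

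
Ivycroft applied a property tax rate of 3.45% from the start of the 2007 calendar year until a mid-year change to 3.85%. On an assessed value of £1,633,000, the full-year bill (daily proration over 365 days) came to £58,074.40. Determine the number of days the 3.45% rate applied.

Let d = days at the first rate; then 365 − d days at the second rate.
£1,633,000 × [3.45%·d + 3.85%·(365−d)] / 365 = £58,074.40
Solving gives d = 268, so the new rate took effect on 26 Sep 2007.

268 days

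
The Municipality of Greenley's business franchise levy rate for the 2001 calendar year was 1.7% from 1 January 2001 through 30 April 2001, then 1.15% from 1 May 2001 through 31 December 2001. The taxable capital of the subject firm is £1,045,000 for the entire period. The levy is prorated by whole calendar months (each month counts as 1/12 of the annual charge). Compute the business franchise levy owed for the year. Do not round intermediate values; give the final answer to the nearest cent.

1 January – 30 April 2001: 4 months at 1.7% → £1,045,000 × 1.7% × 4/12 = £5,921.6667
1 May – 31 December 2001: 8 months at 1.15% → £1,045,000 × 1.15% × 8/12 = £8,011.6667
Total = £13,933.3333

£13,933.33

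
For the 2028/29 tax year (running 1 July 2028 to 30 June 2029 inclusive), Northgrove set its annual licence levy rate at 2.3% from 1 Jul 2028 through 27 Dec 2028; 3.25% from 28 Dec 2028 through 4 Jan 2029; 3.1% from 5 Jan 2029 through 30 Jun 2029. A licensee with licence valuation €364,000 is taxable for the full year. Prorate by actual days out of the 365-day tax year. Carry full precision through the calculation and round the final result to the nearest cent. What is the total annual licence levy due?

1 Jul – 27 Dec 2028: 180 days at 2.3% → €364,000 × 2.3% × 180/365 = €4,128.6575
28 Dec 2028 – 4 Jan 2029: 8 days at 3.25% → €364,000 × 3.25% × 8/365 = €259.2877
5 Jan – 30 Jun 2029: 177 days at 3.1% → €364,000 × 3.1% × 177/365 = €5,471.9671
Total = €9,859.9123

€9,859.91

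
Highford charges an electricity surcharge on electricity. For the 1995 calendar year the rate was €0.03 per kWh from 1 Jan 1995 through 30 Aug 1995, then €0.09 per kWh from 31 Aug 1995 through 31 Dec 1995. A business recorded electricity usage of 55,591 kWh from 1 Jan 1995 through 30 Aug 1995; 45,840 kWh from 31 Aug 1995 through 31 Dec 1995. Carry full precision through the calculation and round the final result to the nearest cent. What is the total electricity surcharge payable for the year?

1 Jan – 30 Aug 1995: 55,591 kWh at €0.03/kWh → €1667.73
31 Aug – 31 Dec 1995: 45,840 kWh at €0.09/kWh → €4125.60

€5793.33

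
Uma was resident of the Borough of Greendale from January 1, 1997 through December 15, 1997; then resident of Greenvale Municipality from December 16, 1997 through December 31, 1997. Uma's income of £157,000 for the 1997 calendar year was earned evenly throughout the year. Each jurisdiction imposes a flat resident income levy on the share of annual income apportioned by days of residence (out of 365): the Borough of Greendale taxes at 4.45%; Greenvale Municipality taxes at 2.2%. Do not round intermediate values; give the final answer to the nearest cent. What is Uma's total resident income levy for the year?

The Borough of Greendale, January 1 – December 15, 1997: 349 days → £157,000 × 4.45% × 349/365 = £6,680.2425
Greenvale Municipality, December 16 – December 31, 1997: 16 days → £157,000 × 2.2% × 16/365 = £151.4082
Total = £6,831.6507

£6,831.65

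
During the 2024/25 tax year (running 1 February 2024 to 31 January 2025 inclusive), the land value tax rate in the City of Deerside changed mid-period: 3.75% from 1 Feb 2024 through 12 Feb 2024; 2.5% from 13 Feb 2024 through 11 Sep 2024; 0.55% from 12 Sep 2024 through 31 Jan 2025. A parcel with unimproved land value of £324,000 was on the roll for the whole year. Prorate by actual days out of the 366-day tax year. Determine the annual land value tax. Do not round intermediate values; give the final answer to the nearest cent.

1 Feb – 12 Feb 2024: 12 days at 3.75% → £324,000 × 3.75% × 12/366 = £398.3607
13 Feb – 11 Sep 2024: 212 days at 2.5% → £324,000 × 2.5% × 212/366 = £4,691.8033
12 Sep 2024 – 31 Jan 2025: 142 days at 0.55% → £324,000 × 0.55% × 142/366 = £691.3770
Total = £5,781.5410

£5,781.54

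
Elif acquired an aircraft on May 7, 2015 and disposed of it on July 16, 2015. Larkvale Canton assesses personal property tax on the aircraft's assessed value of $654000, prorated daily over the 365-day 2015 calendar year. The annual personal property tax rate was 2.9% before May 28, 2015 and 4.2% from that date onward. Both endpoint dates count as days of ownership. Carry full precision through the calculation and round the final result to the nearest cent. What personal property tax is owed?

May 7 – May 27, 2015: 21 days at 2.9% → $654000 × 2.9% × 21/365 = $1091.1945
May 28 – July 16, 2015: 50 days at 4.2% → $654000 × 4.2% × 50/365 = $3762.7397
Total = $4853.9342

$4853.93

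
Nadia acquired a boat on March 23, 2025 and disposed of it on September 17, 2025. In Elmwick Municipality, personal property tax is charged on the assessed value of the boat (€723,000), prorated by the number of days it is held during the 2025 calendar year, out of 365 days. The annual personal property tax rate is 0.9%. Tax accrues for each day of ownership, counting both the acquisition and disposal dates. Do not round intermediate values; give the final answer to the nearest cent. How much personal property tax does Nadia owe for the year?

€3,191.10

Days held (March 23 – September 17, 2025): 179 out of 365
Tax = €723,000 × 0.9% × 179/365 = €3,191.1041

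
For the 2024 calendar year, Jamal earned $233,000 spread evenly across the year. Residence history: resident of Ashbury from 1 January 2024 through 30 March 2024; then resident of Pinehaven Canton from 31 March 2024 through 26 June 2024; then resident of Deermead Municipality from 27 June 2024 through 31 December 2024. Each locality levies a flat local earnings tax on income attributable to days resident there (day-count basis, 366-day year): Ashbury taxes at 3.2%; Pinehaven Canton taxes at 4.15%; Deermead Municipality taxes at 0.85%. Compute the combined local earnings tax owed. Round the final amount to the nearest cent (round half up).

$5,175.66

Ashbury, 1 January – 30 March 2024: 90 days → $233,000 × 3.2% × 90/366 = $1,833.4426
Pinehaven Canton, 31 March – 26 June 2024: 88 days → $233,000 × 4.15% × 88/366 = $2,324.9071
Deermead Municipality, 27 June – 31 December 2024: 188 days → $233,000 × 0.85% × 188/366 = $1,017.3060
Total = $5,175.6557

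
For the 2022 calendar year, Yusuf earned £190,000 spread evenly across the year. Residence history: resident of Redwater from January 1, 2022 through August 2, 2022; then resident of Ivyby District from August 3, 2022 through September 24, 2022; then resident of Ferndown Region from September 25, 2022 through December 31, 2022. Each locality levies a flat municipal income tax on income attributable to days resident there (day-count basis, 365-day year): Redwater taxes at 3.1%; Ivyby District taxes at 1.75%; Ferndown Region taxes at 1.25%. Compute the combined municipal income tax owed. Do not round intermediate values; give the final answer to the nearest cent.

Redwater, January 1 – August 2, 2022: 214 days → £190,000 × 3.1% × 214/365 = £3,453.3151
Ivyby District, August 3 – September 24, 2022: 53 days → £190,000 × 1.75% × 53/365 = £482.8082
Ferndown Region, September 25 – December 31, 2022: 98 days → £190,000 × 1.25% × 98/365 = £637.6712
Total = £4,573.7945

£4,573.79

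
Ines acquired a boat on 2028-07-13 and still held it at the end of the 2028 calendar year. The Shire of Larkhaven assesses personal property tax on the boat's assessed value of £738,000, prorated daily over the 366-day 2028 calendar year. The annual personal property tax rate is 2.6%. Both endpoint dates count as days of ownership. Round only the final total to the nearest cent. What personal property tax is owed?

Days held (2028-07-13 to 2028-12-31): 172 out of 366
Tax = £738,000 × 2.6% × 172/366 = £9,017.3115

£9,017.31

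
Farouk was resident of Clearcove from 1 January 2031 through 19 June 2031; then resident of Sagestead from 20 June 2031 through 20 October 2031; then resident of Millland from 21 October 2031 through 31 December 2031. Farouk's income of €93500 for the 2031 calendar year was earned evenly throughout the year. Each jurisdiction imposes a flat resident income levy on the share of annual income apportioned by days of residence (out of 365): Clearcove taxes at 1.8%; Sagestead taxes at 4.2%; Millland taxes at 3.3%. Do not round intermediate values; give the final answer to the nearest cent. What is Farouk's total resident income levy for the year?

€2715.85

Clearcove, 1 January – 19 June 2031: 170 days → €93500 × 1.8% × 170/365 = €783.8630
Sagestead, 20 June – 20 October 2031: 123 days → €93500 × 4.2% × 123/365 = €1323.3452
Millland, 21 October – 31 December 2031: 72 days → €93500 × 3.3% × 72/365 = €608.6466
Total = €2715.8548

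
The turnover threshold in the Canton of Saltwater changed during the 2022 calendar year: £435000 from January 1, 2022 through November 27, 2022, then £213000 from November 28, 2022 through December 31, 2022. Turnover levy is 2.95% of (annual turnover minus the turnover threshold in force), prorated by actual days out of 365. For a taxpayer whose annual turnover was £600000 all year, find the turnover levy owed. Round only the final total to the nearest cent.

£5477.54

January 1 – November 27, 2022: 331 days, exemption £435000 → (£600000 − £435000) × 2.95% × 331/365 = £4414.0890
November 28 – December 31, 2022: 34 days, exemption £213000 → (£600000 − £213000) × 2.95% × 34/365 = £1063.4548
Total = £5477.5438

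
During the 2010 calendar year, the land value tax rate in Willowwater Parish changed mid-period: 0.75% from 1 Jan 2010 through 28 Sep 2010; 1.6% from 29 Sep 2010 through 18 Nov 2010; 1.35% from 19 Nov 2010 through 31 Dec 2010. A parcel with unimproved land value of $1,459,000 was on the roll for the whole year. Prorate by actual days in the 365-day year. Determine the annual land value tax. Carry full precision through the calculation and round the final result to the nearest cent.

$13,706.61

1 Jan – 28 Sep 2010: 271 days at 0.75% → $1,459,000 × 0.75% × 271/365 = $8,124.4315
29 Sep – 18 Nov 2010: 51 days at 1.6% → $1,459,000 × 1.6% × 51/365 = $3,261.7644
19 Nov – 31 Dec 2010: 43 days at 1.35% → $1,459,000 × 1.35% × 43/365 = $2,320.4096
Total = $13,706.6055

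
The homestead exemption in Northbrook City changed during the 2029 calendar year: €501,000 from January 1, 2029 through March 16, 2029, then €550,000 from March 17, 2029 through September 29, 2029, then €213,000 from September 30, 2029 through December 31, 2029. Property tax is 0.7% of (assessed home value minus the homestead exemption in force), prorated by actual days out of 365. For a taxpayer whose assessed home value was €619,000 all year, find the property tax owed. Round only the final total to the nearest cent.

January 1 – March 16, 2029: 75 days, exemption €501,000 → (€619,000 − €501,000) × 0.7% × 75/365 = €169.7260
March 17 – September 29, 2029: 197 days, exemption €550,000 → (€619,000 − €550,000) × 0.7% × 197/365 = €260.6877
September 30 – December 31, 2029: 93 days, exemption €213,000 → (€619,000 − €213,000) × 0.7% × 93/365 = €724.1260
Total = €1,154.5397

€1,154.54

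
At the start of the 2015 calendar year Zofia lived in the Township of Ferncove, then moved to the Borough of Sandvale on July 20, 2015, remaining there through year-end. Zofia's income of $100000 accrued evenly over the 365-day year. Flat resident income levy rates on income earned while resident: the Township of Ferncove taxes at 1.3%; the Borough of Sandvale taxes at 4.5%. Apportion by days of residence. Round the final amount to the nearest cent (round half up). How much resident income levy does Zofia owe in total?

The Township of Ferncove, January 1 – July 19, 2015: 200 days → $100000 × 1.3% × 200/365 = $712.3288
The Borough of Sandvale, July 20 – December 31, 2015: 165 days → $100000 × 4.5% × 165/365 = $2034.2466
Total = $2746.5753

$2746.58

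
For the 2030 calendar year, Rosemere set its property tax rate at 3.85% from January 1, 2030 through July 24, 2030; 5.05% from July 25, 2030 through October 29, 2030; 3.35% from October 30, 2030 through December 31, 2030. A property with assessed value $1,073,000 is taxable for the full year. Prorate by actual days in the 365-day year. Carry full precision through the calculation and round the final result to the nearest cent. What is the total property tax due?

January 1 – July 24, 2030: 205 days at 3.85% → $1,073,000 × 3.85% × 205/365 = $23,201.7877
July 25 – October 29, 2030: 97 days at 5.05% → $1,073,000 × 5.05% × 97/365 = $14,400.2479
October 30 – December 31, 2030: 63 days at 3.35% → $1,073,000 × 3.35% × 63/365 = $6,204.2918
Total = $43,806.3274

$43,806.33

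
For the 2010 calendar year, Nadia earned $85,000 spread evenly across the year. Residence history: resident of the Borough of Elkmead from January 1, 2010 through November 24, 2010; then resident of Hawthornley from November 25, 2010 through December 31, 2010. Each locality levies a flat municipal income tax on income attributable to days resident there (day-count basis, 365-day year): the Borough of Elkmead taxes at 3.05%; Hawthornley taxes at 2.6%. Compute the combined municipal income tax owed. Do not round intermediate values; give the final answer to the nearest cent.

$2,553.73

The Borough of Elkmead, January 1 – November 24, 2010: 328 days → $85,000 × 3.05% × 328/365 = $2,329.6986
Hawthornley, November 25 – December 31, 2010: 37 days → $85,000 × 2.6% × 37/365 = $224.0274
Total = $2,553.7260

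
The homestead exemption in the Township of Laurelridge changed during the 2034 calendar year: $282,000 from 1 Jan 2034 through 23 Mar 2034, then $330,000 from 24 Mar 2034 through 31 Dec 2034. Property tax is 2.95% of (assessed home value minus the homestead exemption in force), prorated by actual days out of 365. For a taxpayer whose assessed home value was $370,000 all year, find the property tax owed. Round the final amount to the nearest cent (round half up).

$1,498.12

1 Jan – 23 Mar 2034: 82 days, exemption $282,000 → ($370,000 − $282,000) × 2.95% × 82/365 = $583.2110
24 Mar – 31 Dec 2034: 283 days, exemption $330,000 → ($370,000 − $330,000) × 2.95% × 283/365 = $914.9041
Total = $1,498.1151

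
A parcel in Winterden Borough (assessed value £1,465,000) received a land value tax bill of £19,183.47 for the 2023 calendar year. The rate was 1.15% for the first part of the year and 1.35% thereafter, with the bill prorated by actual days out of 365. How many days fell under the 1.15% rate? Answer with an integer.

Let d = days at the first rate; then 365 − d days at the second rate.
£1,465,000 × [1.15%·d + 1.35%·(365−d)] / 365 = £19,183.47
Solving gives d = 74, so the new rate took effect on March 16, 2023.

74 days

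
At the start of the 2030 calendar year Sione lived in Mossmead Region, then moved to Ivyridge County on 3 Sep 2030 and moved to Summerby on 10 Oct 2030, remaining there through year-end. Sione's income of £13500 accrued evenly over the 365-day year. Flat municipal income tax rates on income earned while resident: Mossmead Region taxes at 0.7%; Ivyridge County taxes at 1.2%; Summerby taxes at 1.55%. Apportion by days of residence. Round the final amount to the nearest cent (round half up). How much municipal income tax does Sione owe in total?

£127.44

Mossmead Region, 1 Jan – 2 Sep 2030: 245 days → £13500 × 0.7% × 245/365 = £63.4315
Ivyridge County, 3 Sep – 9 Oct 2030: 37 days → £13500 × 1.2% × 37/365 = £16.4219
Summerby, 10 Oct – 31 Dec 2030: 83 days → £13500 × 1.55% × 83/365 = £47.5829
Total = £127.4363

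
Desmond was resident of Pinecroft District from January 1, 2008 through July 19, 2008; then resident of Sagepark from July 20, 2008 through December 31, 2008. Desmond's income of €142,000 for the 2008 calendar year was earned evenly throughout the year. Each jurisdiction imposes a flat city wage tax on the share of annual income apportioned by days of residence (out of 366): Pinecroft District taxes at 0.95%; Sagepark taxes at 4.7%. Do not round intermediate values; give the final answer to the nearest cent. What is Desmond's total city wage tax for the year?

€3,749.61

Pinecroft District, January 1 – July 19, 2008: 201 days → €142,000 × 0.95% × 201/366 = €740.8443
Sagepark, July 20 – December 31, 2008: 165 days → €142,000 × 4.7% × 165/366 = €3,008.7705
Total = €3,749.6148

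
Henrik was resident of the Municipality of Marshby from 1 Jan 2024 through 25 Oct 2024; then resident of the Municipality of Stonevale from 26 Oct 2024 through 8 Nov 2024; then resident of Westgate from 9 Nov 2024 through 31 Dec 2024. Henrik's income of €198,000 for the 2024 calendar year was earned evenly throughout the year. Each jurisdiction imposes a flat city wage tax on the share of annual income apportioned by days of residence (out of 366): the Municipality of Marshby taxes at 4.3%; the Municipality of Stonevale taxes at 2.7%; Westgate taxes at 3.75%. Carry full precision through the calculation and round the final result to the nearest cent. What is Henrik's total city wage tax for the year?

€8,235.12

The Municipality of Marshby, 1 Jan – 25 Oct 2024: 299 days → €198,000 × 4.3% × 299/366 = €6,955.4262
The Municipality of Stonevale, 26 Oct – 8 Nov 2024: 14 days → €198,000 × 2.7% × 14/366 = €204.4918
Westgate, 9 Nov – 31 Dec 2024: 53 days → €198,000 × 3.75% × 53/366 = €1,075.2049
Total = €8,235.1230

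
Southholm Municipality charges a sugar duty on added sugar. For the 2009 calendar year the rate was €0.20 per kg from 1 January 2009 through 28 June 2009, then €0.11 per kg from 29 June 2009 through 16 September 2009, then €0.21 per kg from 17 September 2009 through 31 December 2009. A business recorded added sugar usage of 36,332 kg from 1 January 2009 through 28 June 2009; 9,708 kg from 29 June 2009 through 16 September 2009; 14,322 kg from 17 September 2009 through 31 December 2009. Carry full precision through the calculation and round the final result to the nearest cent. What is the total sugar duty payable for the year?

1 January – 28 June 2009: 36,332 kg at €0.20/kg → €7,266.40
29 June – 16 September 2009: 9,708 kg at €0.11/kg → €1,067.88
17 September – 31 December 2009: 14,322 kg at €0.21/kg → €3,007.62

€11,341.90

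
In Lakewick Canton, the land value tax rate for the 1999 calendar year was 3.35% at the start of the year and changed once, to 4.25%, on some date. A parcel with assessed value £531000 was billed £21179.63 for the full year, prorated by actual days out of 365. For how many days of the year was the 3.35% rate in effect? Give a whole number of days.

106 days

Let d = days at the first rate; then 365 − d days at the second rate.
£531000 × [3.35%·d + 4.25%·(365−d)] / 365 = £21179.63
Solving gives d = 106, so the new rate took effect on 17 Apr 1999.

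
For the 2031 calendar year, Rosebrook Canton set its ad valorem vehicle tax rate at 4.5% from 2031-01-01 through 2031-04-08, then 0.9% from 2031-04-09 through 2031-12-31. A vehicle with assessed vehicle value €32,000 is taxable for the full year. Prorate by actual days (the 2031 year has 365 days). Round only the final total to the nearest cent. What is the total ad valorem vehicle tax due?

2031-01-01 to 2031-04-08: 98 days at 4.5% → €32,000 × 4.5% × 98/365 = €386.6301
2031-04-09 to 2031-12-31: 267 days at 0.9% → €32,000 × 0.9% × 267/365 = €210.6740
Total = €597.3041

€597.30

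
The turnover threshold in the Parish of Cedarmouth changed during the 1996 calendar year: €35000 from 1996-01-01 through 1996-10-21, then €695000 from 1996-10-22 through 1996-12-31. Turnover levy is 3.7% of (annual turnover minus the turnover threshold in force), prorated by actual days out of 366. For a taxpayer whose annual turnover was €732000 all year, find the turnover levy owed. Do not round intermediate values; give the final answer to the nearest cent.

€21051.79

1996-01-01 to 1996-10-21: 295 days, exemption €35000 → (€732000 − €35000) × 3.7% × 295/366 = €20786.2158
1996-10-22 to 1996-12-31: 71 days, exemption €695000 → (€732000 − €695000) × 3.7% × 71/366 = €265.5710
Total = €21051.7869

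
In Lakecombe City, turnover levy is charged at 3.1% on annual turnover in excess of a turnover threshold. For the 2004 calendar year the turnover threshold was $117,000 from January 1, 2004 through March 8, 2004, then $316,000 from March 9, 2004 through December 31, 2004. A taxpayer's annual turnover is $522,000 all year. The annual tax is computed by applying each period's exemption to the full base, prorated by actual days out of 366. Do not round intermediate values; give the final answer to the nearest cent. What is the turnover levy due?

$7,532.15

January 1 – March 8, 2004: 68 days, exemption $117,000 → ($522,000 − $117,000) × 3.1% × 68/366 = $2,332.6230
March 9 – December 31, 2004: 298 days, exemption $316,000 → ($522,000 − $316,000) × 3.1% × 298/366 = $5,199.5301
Total = $7,532.1530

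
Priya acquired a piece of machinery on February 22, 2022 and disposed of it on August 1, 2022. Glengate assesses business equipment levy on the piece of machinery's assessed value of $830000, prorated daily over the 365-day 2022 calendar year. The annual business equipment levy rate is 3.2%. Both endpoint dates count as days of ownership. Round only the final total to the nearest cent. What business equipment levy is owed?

Days held (February 22 – August 1, 2022): 161 out of 365
Tax = $830000 × 3.2% × 161/365 = $11715.5068

$11715.51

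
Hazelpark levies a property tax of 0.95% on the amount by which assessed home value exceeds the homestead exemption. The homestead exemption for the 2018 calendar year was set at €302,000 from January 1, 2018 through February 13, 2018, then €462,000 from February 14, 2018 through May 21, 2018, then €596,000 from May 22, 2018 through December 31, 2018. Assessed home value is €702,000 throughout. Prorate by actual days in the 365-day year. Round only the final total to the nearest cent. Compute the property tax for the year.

January 1 – February 13, 2018: 44 days, exemption €302,000 → (€702,000 − €302,000) × 0.95% × 44/365 = €458.0822
February 14 – May 21, 2018: 97 days, exemption €462,000 → (€702,000 − €462,000) × 0.95% × 97/365 = €605.9178
May 22 – December 31, 2018: 224 days, exemption €596,000 → (€702,000 − €596,000) × 0.95% × 224/365 = €617.9945
Total = €1,681.9945

€1,681.99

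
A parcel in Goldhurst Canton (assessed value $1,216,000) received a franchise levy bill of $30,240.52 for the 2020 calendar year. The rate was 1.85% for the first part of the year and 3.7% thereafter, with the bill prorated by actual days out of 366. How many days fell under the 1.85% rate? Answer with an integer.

240 days

Let d = days at the first rate; then 366 − d days at the second rate.
$1,216,000 × [1.85%·d + 3.7%·(366−d)] / 366 = $30,240.52
Solving gives d = 240, so the new rate took effect on August 28, 2020.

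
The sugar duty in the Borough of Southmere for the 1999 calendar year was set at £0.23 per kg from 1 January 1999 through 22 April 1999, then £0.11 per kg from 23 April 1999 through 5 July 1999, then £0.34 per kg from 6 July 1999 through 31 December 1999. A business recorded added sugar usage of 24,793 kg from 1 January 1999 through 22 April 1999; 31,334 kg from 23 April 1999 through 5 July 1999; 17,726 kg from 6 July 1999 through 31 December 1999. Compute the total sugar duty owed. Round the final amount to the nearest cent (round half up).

£15,175.97

1 January – 22 April 1999: 24,793 kg at £0.23/kg → £5,702.39
23 April – 5 July 1999: 31,334 kg at £0.11/kg → £3,446.74
6 July – 31 December 1999: 17,726 kg at £0.34/kg → £6,026.84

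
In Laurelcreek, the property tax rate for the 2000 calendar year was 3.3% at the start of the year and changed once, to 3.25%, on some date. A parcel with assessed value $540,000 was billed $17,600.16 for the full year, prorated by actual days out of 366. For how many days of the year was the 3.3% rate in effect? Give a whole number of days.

68 days

Let d = days at the first rate; then 366 − d days at the second rate.
$540,000 × [3.3%·d + 3.25%·(366−d)] / 366 = $17,600.16
Solving gives d = 68, so the new rate took effect on 9 March 2000.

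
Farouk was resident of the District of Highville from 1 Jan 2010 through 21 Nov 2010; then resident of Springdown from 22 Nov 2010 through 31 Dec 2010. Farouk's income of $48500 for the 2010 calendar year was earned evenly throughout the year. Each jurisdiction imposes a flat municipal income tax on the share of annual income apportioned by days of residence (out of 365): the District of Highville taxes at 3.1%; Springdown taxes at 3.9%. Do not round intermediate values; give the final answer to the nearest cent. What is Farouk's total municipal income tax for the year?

The District of Highville, 1 Jan – 21 Nov 2010: 325 days → $48500 × 3.1% × 325/365 = $1338.7329
Springdown, 22 Nov – 31 Dec 2010: 40 days → $48500 × 3.9% × 40/365 = $207.2877
Total = $1546.0205

$1546.02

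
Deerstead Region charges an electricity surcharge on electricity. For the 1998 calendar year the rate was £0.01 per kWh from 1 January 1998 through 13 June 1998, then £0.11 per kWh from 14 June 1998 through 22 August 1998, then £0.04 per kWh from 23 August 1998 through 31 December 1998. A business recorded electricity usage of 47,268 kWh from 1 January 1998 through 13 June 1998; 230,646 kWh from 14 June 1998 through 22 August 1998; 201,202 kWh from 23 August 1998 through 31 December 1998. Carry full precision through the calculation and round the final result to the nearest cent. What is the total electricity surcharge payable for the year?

1 January – 13 June 1998: 47,268 kWh at £0.01/kWh → £472.68
14 June – 22 August 1998: 230,646 kWh at £0.11/kWh → £25371.06
23 August – 31 December 1998: 201,202 kWh at £0.04/kWh → £8048.08

£33891.82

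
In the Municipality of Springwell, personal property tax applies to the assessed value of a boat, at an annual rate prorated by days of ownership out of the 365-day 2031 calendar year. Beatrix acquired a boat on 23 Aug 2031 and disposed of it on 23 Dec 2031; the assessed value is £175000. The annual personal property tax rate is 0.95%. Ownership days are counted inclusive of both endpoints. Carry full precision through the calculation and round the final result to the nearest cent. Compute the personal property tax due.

£560.24

Days held (23 Aug – 23 Dec 2031): 123 out of 365
Tax = £175000 × 0.95% × 123/365 = £560.2397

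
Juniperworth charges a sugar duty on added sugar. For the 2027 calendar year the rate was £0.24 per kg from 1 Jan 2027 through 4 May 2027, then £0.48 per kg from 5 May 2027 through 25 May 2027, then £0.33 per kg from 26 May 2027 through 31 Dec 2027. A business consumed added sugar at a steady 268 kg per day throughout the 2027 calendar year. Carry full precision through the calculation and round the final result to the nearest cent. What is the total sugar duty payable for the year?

£30,133.92

1 Jan – 4 May 2027: 124 days × 268 kg/day = 33,232 kg at £0.24/kg → £7,975.68
5 May – 25 May 2027: 21 days × 268 kg/day = 5,628 kg at £0.48/kg → £2,701.44
26 May – 31 Dec 2027: 220 days × 268 kg/day = 58,960 kg at £0.33/kg → £19,456.80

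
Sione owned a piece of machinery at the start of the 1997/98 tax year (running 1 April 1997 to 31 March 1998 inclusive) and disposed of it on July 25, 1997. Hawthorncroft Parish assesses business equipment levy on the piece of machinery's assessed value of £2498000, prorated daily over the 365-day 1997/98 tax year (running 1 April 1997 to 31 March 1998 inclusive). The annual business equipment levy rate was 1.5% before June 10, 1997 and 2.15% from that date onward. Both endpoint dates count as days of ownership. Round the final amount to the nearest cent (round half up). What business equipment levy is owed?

April 1 – June 9, 1997: 70 days at 1.5% → £2498000 × 1.5% × 70/365 = £7186.0274
June 10 – July 25, 1997: 46 days at 2.15% → £2498000 × 2.15% × 46/365 = £6768.5534
Total = £13954.5808

£13954.58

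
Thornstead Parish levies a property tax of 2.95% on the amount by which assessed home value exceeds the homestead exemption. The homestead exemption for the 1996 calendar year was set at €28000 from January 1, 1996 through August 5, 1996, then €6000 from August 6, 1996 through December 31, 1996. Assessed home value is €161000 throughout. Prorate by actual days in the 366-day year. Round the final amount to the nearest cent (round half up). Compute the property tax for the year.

€4185.94

January 1 – August 5, 1996: 218 days, exemption €28000 → (€161000 − €28000) × 2.95% × 218/366 = €2336.9481
August 6 – December 31, 1996: 148 days, exemption €6000 → (€161000 − €6000) × 2.95% × 148/366 = €1848.9891
Total = €4185.9372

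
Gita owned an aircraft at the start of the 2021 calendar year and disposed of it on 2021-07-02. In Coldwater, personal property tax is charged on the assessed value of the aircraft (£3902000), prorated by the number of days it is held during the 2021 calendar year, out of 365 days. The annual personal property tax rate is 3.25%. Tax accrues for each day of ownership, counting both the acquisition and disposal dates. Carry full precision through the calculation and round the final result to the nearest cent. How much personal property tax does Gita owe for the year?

Days held (2021-01-01 to 2021-07-02): 183 out of 365
Tax = £3902000 × 3.25% × 183/365 = £63581.2192

£63581.22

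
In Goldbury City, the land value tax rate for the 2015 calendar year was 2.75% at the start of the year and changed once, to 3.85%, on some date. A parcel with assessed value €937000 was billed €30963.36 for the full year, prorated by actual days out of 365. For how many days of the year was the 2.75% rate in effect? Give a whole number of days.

Let d = days at the first rate; then 365 − d days at the second rate.
€937000 × [2.75%·d + 3.85%·(365−d)] / 365 = €30963.36
Solving gives d = 181, so the new rate took effect on July 1, 2015.

181 days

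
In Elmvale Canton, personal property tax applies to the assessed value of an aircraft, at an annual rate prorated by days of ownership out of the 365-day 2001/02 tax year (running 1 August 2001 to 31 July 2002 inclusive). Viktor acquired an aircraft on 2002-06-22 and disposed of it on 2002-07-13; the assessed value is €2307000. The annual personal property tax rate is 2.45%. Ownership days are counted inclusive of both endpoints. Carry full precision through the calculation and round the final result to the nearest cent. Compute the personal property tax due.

€3406.78

Days held (2002-06-22 to 2002-07-13): 22 out of 365
Tax = €2307000 × 2.45% × 22/365 = €3406.7753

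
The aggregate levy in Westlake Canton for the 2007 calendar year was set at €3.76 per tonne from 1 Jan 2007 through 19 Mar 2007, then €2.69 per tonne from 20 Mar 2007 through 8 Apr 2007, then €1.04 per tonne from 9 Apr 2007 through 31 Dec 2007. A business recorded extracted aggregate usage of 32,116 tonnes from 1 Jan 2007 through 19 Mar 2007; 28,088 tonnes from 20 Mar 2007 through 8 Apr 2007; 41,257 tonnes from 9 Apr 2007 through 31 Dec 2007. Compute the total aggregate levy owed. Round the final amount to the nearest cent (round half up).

€239220.16

1 Jan – 19 Mar 2007: 32,116 tonnes at €3.76/tonne → €120756.16
20 Mar – 8 Apr 2007: 28,088 tonnes at €2.69/tonne → €75556.72
9 Apr – 31 Dec 2007: 41,257 tonnes at €1.04/tonne → €42907.28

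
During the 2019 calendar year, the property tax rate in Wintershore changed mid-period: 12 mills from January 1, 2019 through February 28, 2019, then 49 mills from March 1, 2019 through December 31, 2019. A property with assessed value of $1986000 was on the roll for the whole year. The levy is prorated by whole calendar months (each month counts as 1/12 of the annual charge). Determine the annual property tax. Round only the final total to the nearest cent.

January 1 – February 28, 2019: 2 months at 12 mills → $1986000 × 1.2% × 2/12 = $3972.0000
March 1 – December 31, 2019: 10 months at 49 mills → $1986000 × 4.9% × 10/12 = $81095.0000
Total = $85067.0000

$85067.00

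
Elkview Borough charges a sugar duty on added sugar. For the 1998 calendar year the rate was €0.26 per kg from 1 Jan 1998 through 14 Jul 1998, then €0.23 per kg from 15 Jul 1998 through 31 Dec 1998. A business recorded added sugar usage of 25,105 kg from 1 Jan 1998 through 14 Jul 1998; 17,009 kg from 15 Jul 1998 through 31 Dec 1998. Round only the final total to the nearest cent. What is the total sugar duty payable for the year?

€10,439.37

1 Jan – 14 Jul 1998: 25,105 kg at €0.26/kg → €6,527.30
15 Jul – 31 Dec 1998: 17,009 kg at €0.23/kg → €3,912.07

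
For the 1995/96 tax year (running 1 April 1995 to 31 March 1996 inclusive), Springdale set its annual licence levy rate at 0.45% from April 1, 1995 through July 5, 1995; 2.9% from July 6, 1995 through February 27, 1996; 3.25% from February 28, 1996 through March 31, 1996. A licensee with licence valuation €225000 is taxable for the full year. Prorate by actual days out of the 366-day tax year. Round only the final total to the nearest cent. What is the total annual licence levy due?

April 1 – July 5, 1995: 96 days at 0.45% → €225000 × 0.45% × 96/366 = €265.5738
July 6, 1995 – February 27, 1996: 237 days at 2.9% → €225000 × 2.9% × 237/366 = €4225.2049
February 28 – March 31, 1996: 33 days at 3.25% → €225000 × 3.25% × 33/366 = €659.3238
Total = €5150.1025

€5150.10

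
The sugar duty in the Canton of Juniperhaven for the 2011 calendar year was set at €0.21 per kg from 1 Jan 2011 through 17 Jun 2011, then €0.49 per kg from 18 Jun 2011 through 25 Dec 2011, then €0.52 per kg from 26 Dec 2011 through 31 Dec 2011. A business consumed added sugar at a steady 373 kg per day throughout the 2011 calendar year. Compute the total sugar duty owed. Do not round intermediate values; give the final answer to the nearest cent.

€49,232.27

1 Jan – 17 Jun 2011: 168 days × 373 kg/day = 62,664 kg at €0.21/kg → €13,159.44
18 Jun – 25 Dec 2011: 191 days × 373 kg/day = 71,243 kg at €0.49/kg → €34,909.07
26 Dec – 31 Dec 2011: 6 days × 373 kg/day = 2,238 kg at €0.52/kg → €1,163.76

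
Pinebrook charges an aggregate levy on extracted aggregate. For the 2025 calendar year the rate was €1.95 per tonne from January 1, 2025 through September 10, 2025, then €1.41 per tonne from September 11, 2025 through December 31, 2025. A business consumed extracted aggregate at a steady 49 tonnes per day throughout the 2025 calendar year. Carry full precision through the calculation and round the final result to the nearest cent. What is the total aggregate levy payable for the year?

€31912.23

January 1 – September 10, 2025: 253 days × 49 tonnes/day = 12,397 tonnes at €1.95/tonne → €24174.15
September 11 – December 31, 2025: 112 days × 49 tonnes/day = 5,488 tonnes at €1.41/tonne → €7738.08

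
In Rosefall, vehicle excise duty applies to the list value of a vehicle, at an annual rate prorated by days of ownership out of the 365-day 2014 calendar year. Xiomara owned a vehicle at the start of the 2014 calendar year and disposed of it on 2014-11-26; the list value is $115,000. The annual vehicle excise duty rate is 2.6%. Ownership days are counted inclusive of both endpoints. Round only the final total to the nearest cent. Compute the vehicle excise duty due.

$2,703.29

Days held (2014-01-01 to 2014-11-26): 330 out of 365
Tax = $115,000 × 2.6% × 330/365 = $2,703.2877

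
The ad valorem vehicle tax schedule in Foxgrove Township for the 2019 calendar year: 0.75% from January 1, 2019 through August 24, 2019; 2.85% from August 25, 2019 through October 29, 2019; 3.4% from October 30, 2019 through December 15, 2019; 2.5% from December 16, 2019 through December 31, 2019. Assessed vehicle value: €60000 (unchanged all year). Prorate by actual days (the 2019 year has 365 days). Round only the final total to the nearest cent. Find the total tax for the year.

January 1 – August 24, 2019: 236 days at 0.75% → €60000 × 0.75% × 236/365 = €290.9589
August 25 – October 29, 2019: 66 days at 2.85% → €60000 × 2.85% × 66/365 = €309.2055
October 30 – December 15, 2019: 47 days at 3.4% → €60000 × 3.4% × 47/365 = €262.6849
December 16 – December 31, 2019: 16 days at 2.5% → €60000 × 2.5% × 16/365 = €65.7534
Total = €928.6027

€928.60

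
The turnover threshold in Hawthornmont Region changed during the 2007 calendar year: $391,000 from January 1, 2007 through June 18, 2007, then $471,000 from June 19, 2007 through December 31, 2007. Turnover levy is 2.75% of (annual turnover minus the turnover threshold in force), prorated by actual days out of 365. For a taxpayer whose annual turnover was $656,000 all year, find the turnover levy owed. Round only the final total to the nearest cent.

$6,106.13

January 1 – June 18, 2007: 169 days, exemption $391,000 → ($656,000 − $391,000) × 2.75% × 169/365 = $3,374.2123
June 19 – December 31, 2007: 196 days, exemption $471,000 → ($656,000 − $471,000) × 2.75% × 196/365 = $2,731.9178
Total = $6,106.1301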